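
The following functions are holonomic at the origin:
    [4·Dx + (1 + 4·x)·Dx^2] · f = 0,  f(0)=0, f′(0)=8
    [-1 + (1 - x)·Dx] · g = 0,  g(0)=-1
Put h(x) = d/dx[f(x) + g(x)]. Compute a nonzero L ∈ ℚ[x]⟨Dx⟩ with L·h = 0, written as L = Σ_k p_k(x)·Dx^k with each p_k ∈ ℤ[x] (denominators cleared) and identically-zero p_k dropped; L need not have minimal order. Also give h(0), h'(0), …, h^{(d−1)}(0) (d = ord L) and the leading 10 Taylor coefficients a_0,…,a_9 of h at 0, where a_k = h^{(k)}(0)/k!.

f: a_k = 0, 8, -16, 128/3, -128, 2048/5, -4096/3, 32768/7, -16384, 524288/9, …
g: a_k = -1, -1, -1, -1, -1, -1, -1, -1, -1, -1, …
Weyl lclm of L_f,L_g ⇒ L₀ (ord ≤ 3).
h₀' ⇒ L via d/dx closure of L₀.
L = (-44 - 16·x) + (13 - 56·x - 32·x^2)·Dx + (3 + 11·x - 6·x^2 - 8·x^3)·Dx^2  (order 2).
h: a_k = 7, -34, 125, -516, 2043, -8198, 32761, -131080, 524279, -2097162, …
ICs: h(0) = 7, h′(0) = -34.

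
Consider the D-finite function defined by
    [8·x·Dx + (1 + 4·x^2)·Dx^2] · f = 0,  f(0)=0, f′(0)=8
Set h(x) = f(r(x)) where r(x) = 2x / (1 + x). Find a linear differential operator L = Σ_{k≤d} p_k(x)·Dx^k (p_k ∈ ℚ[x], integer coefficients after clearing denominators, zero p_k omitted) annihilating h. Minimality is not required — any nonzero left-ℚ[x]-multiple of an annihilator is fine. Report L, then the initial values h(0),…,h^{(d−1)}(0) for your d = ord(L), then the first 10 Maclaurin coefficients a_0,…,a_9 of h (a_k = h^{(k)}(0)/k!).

f: a_k = 0, 8, 0, -32/3, 0, 128/5, 0, -512/7, 0, 2048/9, …
Substitute x→r, Dx→(1/r')Dx; clear ⇒ L₀.
L = (2 + 34·x)·Dx + (1 + 2·x + 17·x^2)·Dx^2  (order 2).
h: a_k = 0, 16, -16, -208/3, 240, 1616/5, -9776/3, 11632/7, 38640, -815984/9, …
ICs: h(0) = 0, h′(0) = 16.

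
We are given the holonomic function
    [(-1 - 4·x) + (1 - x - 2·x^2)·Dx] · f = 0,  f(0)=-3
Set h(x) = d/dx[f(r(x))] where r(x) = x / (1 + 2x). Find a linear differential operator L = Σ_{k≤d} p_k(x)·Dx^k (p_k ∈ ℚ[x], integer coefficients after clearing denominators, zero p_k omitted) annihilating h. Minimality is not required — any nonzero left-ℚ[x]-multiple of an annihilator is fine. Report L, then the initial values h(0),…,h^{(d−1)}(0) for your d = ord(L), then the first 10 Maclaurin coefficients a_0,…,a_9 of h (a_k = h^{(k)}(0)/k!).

L = 2 + (-1 - 11·x - 36·x^2 - 36·x^3)·Dx  (order 1).
h: a_k = -3, -6, 27, -108, 405, -1458, 5103, -17496, 59049, -196830, …
ICs: h(0) = -3.

f: a_k = -3, -3, -9, -15, -33, -63, -129, -255, -513, -1023, …
f∘r: x↦r, Dx↦Dx/r' in L_f ⇒ L₀.
Derive L from L₀ (diff closure).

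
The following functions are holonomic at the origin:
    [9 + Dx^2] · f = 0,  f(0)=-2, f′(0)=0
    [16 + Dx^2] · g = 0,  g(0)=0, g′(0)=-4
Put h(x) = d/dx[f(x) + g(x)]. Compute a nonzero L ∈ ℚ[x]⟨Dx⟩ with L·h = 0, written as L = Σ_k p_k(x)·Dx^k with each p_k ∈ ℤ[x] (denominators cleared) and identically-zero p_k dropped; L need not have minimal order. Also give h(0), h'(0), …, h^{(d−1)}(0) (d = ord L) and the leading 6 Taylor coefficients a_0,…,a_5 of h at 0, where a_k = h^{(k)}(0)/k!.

L = 144 + 25·Dx^2 + Dx^4  (order 4).
h: a_k = -4, 18, 32, -27, -128/3, 243/20, …
ICs: h(0) = -4, h′(0) = 18, h′′(0) = 64, h′′′(0) = -162.

f: a_k = -2, 0, 9, 0, -27/4, 0, …
g: a_k = 0, -4, 0, 32/3, 0, -128/15, …
L₀ := lclm(L_f,L_g); ord L₀ ≤ 2+2.
Differentiate: ansatz ord ≤ ord L₀ ⇒ L.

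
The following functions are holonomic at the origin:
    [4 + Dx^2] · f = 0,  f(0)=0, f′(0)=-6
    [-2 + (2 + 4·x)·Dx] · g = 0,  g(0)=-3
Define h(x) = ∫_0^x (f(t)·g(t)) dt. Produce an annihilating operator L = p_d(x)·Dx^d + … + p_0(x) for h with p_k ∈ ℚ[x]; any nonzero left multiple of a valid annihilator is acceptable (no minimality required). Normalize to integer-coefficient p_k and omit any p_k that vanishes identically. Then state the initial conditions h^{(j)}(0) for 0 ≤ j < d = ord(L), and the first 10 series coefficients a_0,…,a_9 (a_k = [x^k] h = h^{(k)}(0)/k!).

L = (7 + 16·x + 16·x^2)·Dx + (-2 - 4·x)·Dx^2 + (1 + 4·x + 4·x^2)·Dx^3  (order 3).
h: a_k = 0, 0, 9, 6, -21/4, -3/5, -19/40, 243/140, -983/448, 7727/2520, …
ICs: h(0) = 0, h′(0) = 0, h′′(0) = 18.

f: a_k = 0, -6, 0, 4, 0, -4/5, 0, 8/105, 0, -4/945, …
g: a_k = -3, -3, 3/2, -3/2, 15/8, -21/8, 63/16, -99/16, 1287/128, -2145/128, …
Product ⇒ symmetric product L₀, ord ≤ 2.
∫: right-multiply L₀ by Dx.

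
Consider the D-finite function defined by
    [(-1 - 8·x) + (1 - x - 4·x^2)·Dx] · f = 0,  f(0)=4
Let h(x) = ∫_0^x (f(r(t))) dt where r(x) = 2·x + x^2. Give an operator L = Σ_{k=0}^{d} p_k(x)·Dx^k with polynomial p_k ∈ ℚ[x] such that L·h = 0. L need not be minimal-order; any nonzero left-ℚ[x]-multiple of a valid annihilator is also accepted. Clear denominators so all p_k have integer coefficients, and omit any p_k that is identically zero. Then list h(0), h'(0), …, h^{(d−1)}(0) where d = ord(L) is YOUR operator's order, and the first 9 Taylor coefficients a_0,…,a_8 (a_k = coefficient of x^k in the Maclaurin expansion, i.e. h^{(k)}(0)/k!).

L = (2 + 34·x + 48·x^2 + 16·x^3)·Dx + (-1 + 2·x + 17·x^2 + 16·x^3 + 4·x^4)·Dx^2  (order 2).
h: a_k = 0, 4, 4, 28, 92, 2308/5, 6124/3, 69956/7, 48316, …
ICs: h(0) = 0, h′(0) = 4.

f: a_k = 4, 4, 20, 36, 116, 260, 724, 1764, 4660, …
f∘r: x↦r, Dx↦Dx/r' in L_f ⇒ L₀.
∫: right-multiply L₀ by Dx.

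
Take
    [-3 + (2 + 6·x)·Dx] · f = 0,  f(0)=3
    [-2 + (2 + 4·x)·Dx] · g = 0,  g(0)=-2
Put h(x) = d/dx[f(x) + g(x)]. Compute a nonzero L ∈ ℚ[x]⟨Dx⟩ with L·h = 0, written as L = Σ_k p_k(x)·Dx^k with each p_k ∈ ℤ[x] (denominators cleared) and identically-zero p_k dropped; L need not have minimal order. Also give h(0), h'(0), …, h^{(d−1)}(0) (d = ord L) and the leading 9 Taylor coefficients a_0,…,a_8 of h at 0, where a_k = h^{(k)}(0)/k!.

L = -9 + (-15 - 36·x)·Dx + (-2 - 10·x - 12·x^2)·Dx^2  (order 2).
h: a_k = 5/2, -19/4, 195/16, -1055/32, 23275/256, -129717/512, 1456455/2048, -8224359/4096, 373390875/65536, …
ICs: h(0) = 5/2, h′(0) = -19/4.

f: a_k = 3, 9/2, -27/8, 81/16, -1215/128, 5103/256, -45927/1024, 216513/2048, -8444007/32768, …
g: a_k = -2, -2, 1, -1, 5/4, -7/4, 21/8, -33/8, 429/64, …
L₀ := lclm(L_f,L_g); ord L₀ ≤ 1+1.
Derive L from L₀ (diff closure).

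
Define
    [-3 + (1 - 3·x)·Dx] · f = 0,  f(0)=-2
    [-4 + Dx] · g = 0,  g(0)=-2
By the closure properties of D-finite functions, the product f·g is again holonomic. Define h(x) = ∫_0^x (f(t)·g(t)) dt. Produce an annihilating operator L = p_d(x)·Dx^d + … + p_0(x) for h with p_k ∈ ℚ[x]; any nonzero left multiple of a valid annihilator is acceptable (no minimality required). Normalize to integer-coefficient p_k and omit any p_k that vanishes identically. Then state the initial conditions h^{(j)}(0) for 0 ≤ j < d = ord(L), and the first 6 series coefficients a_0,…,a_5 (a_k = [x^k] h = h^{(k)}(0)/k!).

f: a_k = -2, -6, -18, -54, -162, -486, …
g: a_k = -2, -8, -16, -64/3, -64/3, -256/15, …
h₀=f·g: eliminate ⇒ L₀, order ≤ 1·1.
h=∫₀ˣh₀: take L = L₀·Dx.
L = (7 - 12·x)·Dx + (-1 + 3·x)·Dx^2  (order 2).
h: a_k = 0, 4, 14, 116/3, 293/3, 3644/15, …
ICs: h(0) = 0, h′(0) = 4.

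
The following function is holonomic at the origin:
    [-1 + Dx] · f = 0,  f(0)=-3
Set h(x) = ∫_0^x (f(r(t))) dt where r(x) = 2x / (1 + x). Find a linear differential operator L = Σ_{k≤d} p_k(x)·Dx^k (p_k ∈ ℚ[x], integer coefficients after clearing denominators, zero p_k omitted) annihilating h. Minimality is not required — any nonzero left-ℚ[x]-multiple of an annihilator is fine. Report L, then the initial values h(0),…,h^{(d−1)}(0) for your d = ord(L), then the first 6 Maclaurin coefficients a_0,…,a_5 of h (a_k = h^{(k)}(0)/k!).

L = -2·Dx + (1 + 2·x + x^2)·Dx^2  (order 2).
h: a_k = 0, -3, -3, 0, 1/2, -2/5, …
ICs: h(0) = 0, h′(0) = -3.

f: a_k = -3, -3, -3/2, -1/2, -1/8, -1/40, …
Change of var in L_f (x↦r) gives L₀.
∫: right-multiply L₀ by Dx.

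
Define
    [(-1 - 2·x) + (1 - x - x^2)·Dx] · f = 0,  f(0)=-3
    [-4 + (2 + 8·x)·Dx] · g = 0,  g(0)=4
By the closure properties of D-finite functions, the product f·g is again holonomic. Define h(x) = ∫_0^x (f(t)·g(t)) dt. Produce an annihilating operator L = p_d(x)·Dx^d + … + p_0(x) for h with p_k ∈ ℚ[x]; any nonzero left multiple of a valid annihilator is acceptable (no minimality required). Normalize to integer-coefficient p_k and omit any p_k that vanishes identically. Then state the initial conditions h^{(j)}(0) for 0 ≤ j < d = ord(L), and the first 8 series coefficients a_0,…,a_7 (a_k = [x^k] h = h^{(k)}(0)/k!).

L = (3 + 4·x + 6·x^2)·Dx + (-1 - 3·x + 5·x^2 + 4·x^3)·Dx^2  (order 2).
h: a_k = 0, -12, -18, -8, -27, -12/5, -76, 540/7, …
ICs: h(0) = 0, h′(0) = -12.

f: a_k = -3, -3, -6, -9, -15, -24, -39, -63, …
g: a_k = 4, 8, -8, 16, -40, 112, -336, 1056, …
L₀ := L_f ⊗_s L_g (sym. prod.), ord ≤ 1.
∫: right-multiply L₀ by Dx.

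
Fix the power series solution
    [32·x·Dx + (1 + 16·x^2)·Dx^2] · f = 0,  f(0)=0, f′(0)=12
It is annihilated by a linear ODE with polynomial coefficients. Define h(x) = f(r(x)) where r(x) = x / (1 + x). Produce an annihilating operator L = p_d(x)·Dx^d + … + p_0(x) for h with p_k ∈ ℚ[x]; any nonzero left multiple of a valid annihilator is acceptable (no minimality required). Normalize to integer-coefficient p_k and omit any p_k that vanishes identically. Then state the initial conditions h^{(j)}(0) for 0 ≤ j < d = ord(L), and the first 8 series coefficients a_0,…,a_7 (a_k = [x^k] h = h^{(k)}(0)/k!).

L = (2 + 34·x)·Dx + (1 + 2·x + 17·x^2)·Dx^2  (order 2).
h: a_k = 0, 12, -12, -52, 180, 1212/5, -2444, 8724/7, …
ICs: h(0) = 0, h′(0) = 12.

f: a_k = 0, 12, 0, -64, 0, 3072/5, 0, -49152/7, …
Change of var in L_f (x↦r) gives L₀.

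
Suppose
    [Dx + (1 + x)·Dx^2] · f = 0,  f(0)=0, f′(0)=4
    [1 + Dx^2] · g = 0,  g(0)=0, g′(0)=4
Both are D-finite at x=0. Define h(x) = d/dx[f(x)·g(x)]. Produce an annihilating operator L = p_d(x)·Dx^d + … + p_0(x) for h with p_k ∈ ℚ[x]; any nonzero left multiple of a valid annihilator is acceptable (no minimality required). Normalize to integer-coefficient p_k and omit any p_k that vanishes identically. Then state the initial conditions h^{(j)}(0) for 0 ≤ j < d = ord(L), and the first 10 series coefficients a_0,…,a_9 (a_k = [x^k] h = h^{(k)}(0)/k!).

f: a_k = 0, 4, -2, 4/3, -1, 4/5, -2/3, 4/7, -1/2, 4/9, …
g: a_k = 0, 4, 0, -2/3, 0, 1/30, 0, -1/1260, 0, 1/90720, …
Product ⇒ symmetric product L₀, ord ≤ 4.
Differentiate: ansatz ord ≤ ord L₀ ⇒ L.
L = (-25 - 44·x - 42·x^2 + 12·x^3 + 43·x^4 + 24·x^5 + 4·x^6) + (-24 - 32·x + 20·x^2 + 60·x^3 + 40·x^4 + 8·x^5)·Dx + (-28 - 44·x - 14·x^2 + 72·x^3 + 98·x^4 + 48·x^5 + 8·x^6)·Dx^2 + (-24 - 32·x + 20·x^2 + 60·x^3 + 40·x^4 + 8·x^5)·Dx^3 + (-3 + 28·x^2 + 60·x^3 + 55·x^4 + 24·x^5 + 4·x^6)·Dx^4  (order 4).
h: a_k = 0, 32, -24, 32/3, -40/3, 44/3, -217/15, 904/63, -100/7, 161309/11340, …
ICs: h(0) = 0, h′(0) = 32, h′′(0) = -48, h′′′(0) = 64.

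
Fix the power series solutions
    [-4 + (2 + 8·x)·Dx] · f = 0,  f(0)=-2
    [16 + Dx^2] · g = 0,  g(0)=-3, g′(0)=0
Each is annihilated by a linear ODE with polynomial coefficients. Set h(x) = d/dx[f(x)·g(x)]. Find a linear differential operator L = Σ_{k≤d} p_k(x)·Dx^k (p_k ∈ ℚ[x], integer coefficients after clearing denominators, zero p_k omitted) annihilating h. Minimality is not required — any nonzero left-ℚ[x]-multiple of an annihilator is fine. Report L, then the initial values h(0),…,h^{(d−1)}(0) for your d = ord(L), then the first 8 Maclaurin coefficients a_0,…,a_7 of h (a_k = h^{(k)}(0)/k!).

f: a_k = -2, -4, 4, -8, 20, -56, 168, -528, …
g: a_k = -3, 0, 24, 0, -32, 0, 256/15, 0, …
h₀=f·g: eliminate ⇒ L₀, order ≤ 1·2.
h=h₀': d/dx-closure on L₀ ⇒ L.
L = (212 + 2304·x + 8704·x^2 + 16384·x^3 + 16384·x^4) + (-4 - 144·x - 768·x^2 - 1024·x^3)·Dx + (7 + 88·x + 432·x^2 + 1024·x^3 + 1024·x^4)·Dx^2  (order 2).
h: a_k = 12, -120, -216, 400, 520, -5584/5, 44912/15, -1409504/105, …
ICs: h(0) = 12, h′(0) = -120.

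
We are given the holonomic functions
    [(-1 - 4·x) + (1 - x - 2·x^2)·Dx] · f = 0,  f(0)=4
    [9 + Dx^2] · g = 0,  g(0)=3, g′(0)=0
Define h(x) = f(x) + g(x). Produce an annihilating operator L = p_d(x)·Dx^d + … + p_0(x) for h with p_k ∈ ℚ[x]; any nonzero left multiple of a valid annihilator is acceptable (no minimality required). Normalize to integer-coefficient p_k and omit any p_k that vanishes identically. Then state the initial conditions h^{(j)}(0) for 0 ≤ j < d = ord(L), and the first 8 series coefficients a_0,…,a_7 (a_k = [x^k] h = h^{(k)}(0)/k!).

L = (117 + 486·x + 135·x^2 + 360·x^3 + 540·x^4 + 432·x^5) + (-45 + 63·x + 81·x^2 - 153·x^3 - 18·x^4 + 324·x^5 + 216·x^6)·Dx + (13 + 54·x + 15·x^2 + 40·x^3 + 60·x^4 + 48·x^5)·Dx^2 + (-5 + 7·x + 9·x^2 - 17·x^3 - 2·x^4 + 36·x^5 + 24·x^6)·Dx^3  (order 3).
h: a_k = 7, 4, -3/2, 20, 433/8, 84, 13517/80, 340, …
ICs: h(0) = 7, h′(0) = 4, h′′(0) = -3.

f: a_k = 4, 4, 12, 20, 44, 84, 172, 340, …
g: a_k = 3, 0, -27/2, 0, 81/8, 0, -243/80, 0, …
f+g: L₀ = lclm(L_f,L_g), ord ≤ 1+2.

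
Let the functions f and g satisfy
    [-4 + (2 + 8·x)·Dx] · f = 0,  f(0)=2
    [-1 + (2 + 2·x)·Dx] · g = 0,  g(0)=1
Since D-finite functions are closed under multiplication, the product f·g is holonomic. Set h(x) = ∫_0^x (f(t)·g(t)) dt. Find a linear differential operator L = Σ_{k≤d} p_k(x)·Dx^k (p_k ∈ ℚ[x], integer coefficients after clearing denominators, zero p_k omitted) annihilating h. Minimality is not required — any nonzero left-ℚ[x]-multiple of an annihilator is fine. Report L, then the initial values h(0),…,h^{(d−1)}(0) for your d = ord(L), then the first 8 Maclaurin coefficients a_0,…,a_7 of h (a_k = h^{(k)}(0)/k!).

f: a_k = 2, 4, -4, 8, -20, 56, -168, 528, …
g: a_k = 1, 1/2, -1/8, 1/16, -5/128, 7/256, -21/1024, 33/2048, …
Product ⇒ symmetric product L₀, ord ≤ 1.
h=∫h₀ ⇒ L = L₀·Dx.
L = (-5 - 8·x)·Dx + (2 + 10·x + 8·x^2)·Dx^2  (order 2).
h: a_k = 0, 2, 5/2, -3/4, 45/32, -981/320, 1905/256, -70029/3584, …
ICs: h(0) = 0, h′(0) = 2.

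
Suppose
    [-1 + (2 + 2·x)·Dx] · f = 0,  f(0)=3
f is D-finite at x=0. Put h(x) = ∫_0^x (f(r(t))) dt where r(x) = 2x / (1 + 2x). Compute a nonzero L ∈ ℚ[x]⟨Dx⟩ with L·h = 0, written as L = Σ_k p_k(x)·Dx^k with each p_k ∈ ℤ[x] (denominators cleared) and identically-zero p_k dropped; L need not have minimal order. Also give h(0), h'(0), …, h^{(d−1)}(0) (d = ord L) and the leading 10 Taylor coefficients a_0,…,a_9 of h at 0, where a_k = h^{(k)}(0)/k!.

L = -Dx + (1 + 6·x + 8·x^2)·Dx^2  (order 2).
h: a_k = 0, 3, 3/2, -5/2, 39/8, -423/40, 399/16, -7059/112, 21615/128, -182461/384, …
ICs: h(0) = 0, h′(0) = 3.

f: a_k = 3, 3/2, -3/8, 3/16, -15/128, 21/256, -63/1024, 99/2048, -1287/32768, 2145/65536, …
h₀=f(r): pull back L_f along r ⇒ L₀.
h=∫₀ˣh₀: take L = L₀·Dx.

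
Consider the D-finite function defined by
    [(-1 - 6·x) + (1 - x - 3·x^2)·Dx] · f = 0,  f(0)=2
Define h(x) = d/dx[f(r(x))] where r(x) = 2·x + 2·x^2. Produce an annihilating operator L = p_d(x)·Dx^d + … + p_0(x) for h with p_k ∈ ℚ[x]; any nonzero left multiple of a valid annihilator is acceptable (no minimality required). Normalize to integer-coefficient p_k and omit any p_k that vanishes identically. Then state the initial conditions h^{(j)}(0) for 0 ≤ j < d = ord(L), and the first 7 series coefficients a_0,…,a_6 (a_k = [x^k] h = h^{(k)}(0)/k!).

f: a_k = 2, 2, 8, 14, 38, 80, 194, …
L₀ from L_f via x↦r, Dx↦r'^{-1}Dx.
h=h₀': d/dx-closure on L₀ ⇒ L.
L = (18 + 156·x + 804·x^2 + 2736·x^3 + 4968·x^4 + 4320·x^5 + 1440·x^6) + (-1 - 12·x + 6·x^2 + 268·x^3 + 900·x^4 + 1368·x^5 + 1008·x^6 + 288·x^7)·Dx  (order 1).
h: a_k = 4, 72, 528, 3904, 26640, 173856, 1106560, …
ICs: h(0) = 4.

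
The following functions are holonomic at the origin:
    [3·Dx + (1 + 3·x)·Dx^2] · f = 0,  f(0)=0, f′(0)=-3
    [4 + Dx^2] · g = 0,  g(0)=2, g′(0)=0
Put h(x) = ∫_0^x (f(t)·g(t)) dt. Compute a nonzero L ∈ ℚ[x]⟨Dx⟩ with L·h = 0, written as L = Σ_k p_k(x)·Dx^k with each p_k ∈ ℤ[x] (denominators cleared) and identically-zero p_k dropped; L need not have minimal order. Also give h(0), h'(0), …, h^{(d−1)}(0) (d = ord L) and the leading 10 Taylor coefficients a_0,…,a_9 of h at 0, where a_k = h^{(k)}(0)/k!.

L = (-1112 - 1248·x + 7344·x^2 + 27648·x^3 + 20736·x^4)·Dx + (-48 + 2160·x + 10368·x^2 + 10368·x^3)·Dx^2 + (-250 + 240·x + 4968·x^2 + 13824·x^3 + 10368·x^4)·Dx^3 + (-12 + 540·x + 2592·x^2 + 2592·x^3)·Dx^4 + (7 + 138·x + 783·x^2 + 1728·x^3 + 1296·x^4)·Dx^5  (order 5).
h: a_k = 0, 0, -3, 3, -3/2, 9/2, -163/15, 24, -23201/420, 23609/180, …
ICs: h(0) = 0, h′(0) = 0, h′′(0) = -6, h′′′(0) = 18, h′′′′(0) = -36.

f: a_k = 0, -3, 9/2, -9, 81/4, -243/5, 243/2, -2187/7, 6561/8, -2187, …
g: a_k = 2, 0, -4, 0, 4/3, 0, -8/45, 0, 4/315, 0, …
L₀ := L_f ⊗_s L_g (sym. prod.), ord ≤ 4.
h=∫h₀ ⇒ L = L₀·Dx.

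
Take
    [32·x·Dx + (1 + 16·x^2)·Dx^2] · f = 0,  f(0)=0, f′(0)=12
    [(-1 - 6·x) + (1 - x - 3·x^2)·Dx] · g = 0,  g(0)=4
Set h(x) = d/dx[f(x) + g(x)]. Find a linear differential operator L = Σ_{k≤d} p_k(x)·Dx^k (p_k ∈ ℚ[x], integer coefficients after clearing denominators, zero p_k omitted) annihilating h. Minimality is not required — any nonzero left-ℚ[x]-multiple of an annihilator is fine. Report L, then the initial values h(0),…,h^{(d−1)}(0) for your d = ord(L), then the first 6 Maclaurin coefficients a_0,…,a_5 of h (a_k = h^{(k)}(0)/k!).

f: a_k = 0, 12, 0, -64, 0, 3072/5, …
g: a_k = 4, 4, 16, 28, 76, 160, …
Weyl lclm of L_f,L_g ⇒ L₀ (ord ≤ 3).
h₀' ⇒ L via d/dx closure of L₀.
L = (128 - 512·x - 10560·x^2 - 25344·x^3 - 95904·x^4 - 41472·x^6) + (-37 - 208·x + 206·x^2 - 1476·x^3 - 24336·x^4 - 66528·x^5 - 6912·x^6 - 41472·x^7)·Dx + (4 + 21·x + 198·x^2 + 90·x^3 + 1775·x^4 - 4080·x^5 - 6336·x^6 - 2304·x^7 - 6912·x^8)·Dx^2  (order 2).
h: a_k = 16, 32, -108, 304, 3872, 2328, …
ICs: h(0) = 16, h′(0) = 32.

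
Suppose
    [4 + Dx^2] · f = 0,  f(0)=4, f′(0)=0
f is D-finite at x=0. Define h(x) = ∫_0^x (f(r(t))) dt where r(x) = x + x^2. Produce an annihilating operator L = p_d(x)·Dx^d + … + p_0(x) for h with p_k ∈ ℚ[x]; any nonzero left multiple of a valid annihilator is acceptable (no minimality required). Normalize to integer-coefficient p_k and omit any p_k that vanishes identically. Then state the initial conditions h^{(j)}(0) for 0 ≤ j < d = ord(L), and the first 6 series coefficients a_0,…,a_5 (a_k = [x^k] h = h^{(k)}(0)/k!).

L = (4 + 24·x + 48·x^2 + 32·x^3)·Dx - 2·Dx^2 + (1 + 2·x)·Dx^3  (order 3).
h: a_k = 0, 4, 0, -8/3, -4, -16/15, …
ICs: h(0) = 0, h′(0) = 4, h′′(0) = 0.

f: a_k = 4, 0, -8, 0, 8/3, 0, …
f∘r: x↦r, Dx↦Dx/r' in L_f ⇒ L₀.
h=∫h₀ ⇒ L = L₀·Dx.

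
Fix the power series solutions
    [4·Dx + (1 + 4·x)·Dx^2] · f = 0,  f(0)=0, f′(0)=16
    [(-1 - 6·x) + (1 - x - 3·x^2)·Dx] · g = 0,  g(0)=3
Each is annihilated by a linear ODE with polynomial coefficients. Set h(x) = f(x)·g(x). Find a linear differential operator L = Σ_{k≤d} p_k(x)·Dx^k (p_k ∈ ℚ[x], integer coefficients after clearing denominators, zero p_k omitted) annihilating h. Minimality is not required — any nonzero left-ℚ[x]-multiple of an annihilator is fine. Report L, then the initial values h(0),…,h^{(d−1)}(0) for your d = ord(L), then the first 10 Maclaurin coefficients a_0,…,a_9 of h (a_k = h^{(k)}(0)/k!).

f: a_k = 0, 16, -32, 256/3, -256, 4096/5, -8192/3, 65536/7, -32768, 1048576/9, …
g: a_k = 3, 3, 12, 21, 57, 120, 291, 651, 1524, 3477, …
L₀ := L_f ⊗_s L_g (sym. prod.), ord ≤ 2.
L = (10 + 48·x) + (-2 + 24·x + 60·x^2)·Dx + (-1 - 3·x + 7·x^2 + 12·x^3)·Dx^2  (order 2).
h: a_k = 0, 48, -48, 352, -560, 14768/5, -34592/5, 1051024/35, -3116048/35, 36811232/105, …
ICs: h(0) = 0, h′(0) = 48.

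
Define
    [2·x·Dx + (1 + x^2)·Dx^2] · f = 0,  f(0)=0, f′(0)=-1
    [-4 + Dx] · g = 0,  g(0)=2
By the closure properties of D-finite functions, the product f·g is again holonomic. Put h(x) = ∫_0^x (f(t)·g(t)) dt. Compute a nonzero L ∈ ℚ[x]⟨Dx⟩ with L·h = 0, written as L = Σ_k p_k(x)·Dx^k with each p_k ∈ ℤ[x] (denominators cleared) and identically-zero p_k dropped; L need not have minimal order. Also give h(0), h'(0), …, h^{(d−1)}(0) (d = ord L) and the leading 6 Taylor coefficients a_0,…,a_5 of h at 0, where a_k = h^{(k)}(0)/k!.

f: a_k = 0, -1, 0, 1/3, 0, -1/5, …
g: a_k = 2, 8, 16, 64/3, 64/3, 256/15, …
h₀=f·g: eliminate ⇒ L₀, order ≤ 2·1.
Integrate: L := L₀·Dx.
L = (16 - 8·x + 16·x^2)·Dx + (-8 + 2·x - 8·x^2)·Dx^2 + (1 + x^2)·Dx^3  (order 3).
h: a_k = 0, 0, -1, -8/3, -23/6, -56/15, …
ICs: h(0) = 0, h′(0) = 0, h′′(0) = -2.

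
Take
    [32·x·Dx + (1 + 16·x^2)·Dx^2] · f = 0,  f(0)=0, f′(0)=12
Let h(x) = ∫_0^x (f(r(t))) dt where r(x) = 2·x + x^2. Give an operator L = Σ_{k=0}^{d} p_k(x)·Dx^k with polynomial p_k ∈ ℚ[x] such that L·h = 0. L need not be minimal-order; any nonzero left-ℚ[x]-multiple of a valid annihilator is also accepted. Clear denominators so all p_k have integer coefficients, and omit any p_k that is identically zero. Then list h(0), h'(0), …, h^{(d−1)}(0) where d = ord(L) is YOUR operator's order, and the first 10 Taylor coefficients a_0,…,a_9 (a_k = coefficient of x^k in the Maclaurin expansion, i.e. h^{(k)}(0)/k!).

L = (-1 + 128·x + 256·x^2 + 192·x^3 + 48·x^4)·Dx^2 + (1 + x + 64·x^2 + 128·x^3 + 80·x^4 + 16·x^5)·Dx^3  (order 3).
h: a_k = 0, 0, 12, 4, -128, -768/5, 16064/5, 49088/7, -743424/7, -1040384/3, …
ICs: h(0) = 0, h′(0) = 0, h′′(0) = 24.

f: a_k = 0, 12, 0, -64, 0, 3072/5, 0, -49152/7, 0, 262144/3, …
L₀ from L_f via x↦r, Dx↦r'^{-1}Dx.
h=∫₀ˣh₀: take L = L₀·Dx.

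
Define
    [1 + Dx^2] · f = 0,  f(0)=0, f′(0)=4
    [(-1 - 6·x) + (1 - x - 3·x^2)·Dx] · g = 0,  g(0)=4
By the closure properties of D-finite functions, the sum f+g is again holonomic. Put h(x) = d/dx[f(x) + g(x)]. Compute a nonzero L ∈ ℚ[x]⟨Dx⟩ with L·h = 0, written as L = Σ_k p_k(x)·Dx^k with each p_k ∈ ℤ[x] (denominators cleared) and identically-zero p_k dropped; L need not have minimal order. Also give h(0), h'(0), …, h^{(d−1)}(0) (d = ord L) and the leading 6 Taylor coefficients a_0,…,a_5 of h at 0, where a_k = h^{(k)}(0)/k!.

L = (464 + 2522·x + 8618·x^2 + 6330·x^3 + 9630·x^4 + 486·x^5 + 486·x^6) + (-43 - 249·x + 114·x^2 + 559·x^3 + 1500·x^4 + 1863·x^5 + 189·x^6 + 162·x^7)·Dx + (464 + 2522·x + 8618·x^2 + 6330·x^3 + 9630·x^4 + 486·x^5 + 486·x^6)·Dx^2 + (-43 - 249·x + 114·x^2 + 559·x^3 + 1500·x^4 + 1863·x^5 + 189·x^6 + 162·x^7)·Dx^3  (order 3).
h: a_k = 8, 32, 82, 304, 4801/6, 2328, …
ICs: h(0) = 8, h′(0) = 32, h′′(0) = 164.

f: a_k = 0, 4, 0, -2/3, 0, 1/30, …
g: a_k = 4, 4, 16, 28, 76, 160, …
Sum ⇒ L₀ = lclm(L_f,L_g) in ℚ(x)⟨Dx⟩.
Differentiate: ansatz ord ≤ ord L₀ ⇒ L.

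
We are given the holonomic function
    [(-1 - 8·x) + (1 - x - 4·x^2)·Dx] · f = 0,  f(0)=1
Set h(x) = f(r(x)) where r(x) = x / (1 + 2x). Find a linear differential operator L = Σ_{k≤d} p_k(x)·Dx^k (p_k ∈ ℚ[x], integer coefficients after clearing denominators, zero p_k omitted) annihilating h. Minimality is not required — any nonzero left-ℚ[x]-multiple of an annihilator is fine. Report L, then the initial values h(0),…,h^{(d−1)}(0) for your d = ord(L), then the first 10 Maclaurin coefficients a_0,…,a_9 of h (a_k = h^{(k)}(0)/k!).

L = (1 + 10·x) + (-1 - 5·x - 4·x^2 + 4·x^3)·Dx  (order 1).
h: a_k = 1, 1, 3, -7, 27, -95, 339, -1207, 4299, -15311, …
ICs: h(0) = 1.

f: a_k = 1, 1, 5, 9, 29, 65, 181, 441, 1165, 2929, …
Change of var in L_f (x↦r) gives L₀.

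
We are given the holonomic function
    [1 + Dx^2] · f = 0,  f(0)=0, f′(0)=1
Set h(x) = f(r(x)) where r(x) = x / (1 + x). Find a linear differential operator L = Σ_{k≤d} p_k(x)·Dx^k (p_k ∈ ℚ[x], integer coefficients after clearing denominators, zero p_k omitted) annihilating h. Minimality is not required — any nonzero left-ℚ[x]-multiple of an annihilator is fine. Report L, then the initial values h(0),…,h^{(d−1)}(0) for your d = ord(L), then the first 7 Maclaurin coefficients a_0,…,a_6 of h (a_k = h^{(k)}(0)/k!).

L = 1 + (2 + 6·x + 6·x^2 + 2·x^3)·Dx + (1 + 4·x + 6·x^2 + 4·x^3 + x^4)·Dx^2  (order 2).
h: a_k = 0, 1, -1, 5/6, -1/2, 1/120, 5/8, …
ICs: h(0) = 0, h′(0) = 1.

f: a_k = 0, 1, 0, -1/6, 0, 1/120, 0, …
f∘r: x↦r, Dx↦Dx/r' in L_f ⇒ L₀.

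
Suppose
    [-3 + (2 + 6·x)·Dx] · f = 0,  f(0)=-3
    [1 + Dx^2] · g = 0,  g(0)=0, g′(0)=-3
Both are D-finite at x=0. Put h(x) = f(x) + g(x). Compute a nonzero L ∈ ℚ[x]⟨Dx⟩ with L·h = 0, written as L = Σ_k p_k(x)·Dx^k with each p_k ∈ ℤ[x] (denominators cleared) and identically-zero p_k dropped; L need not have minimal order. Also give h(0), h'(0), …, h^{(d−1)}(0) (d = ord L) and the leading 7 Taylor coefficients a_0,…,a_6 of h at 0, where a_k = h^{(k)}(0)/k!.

f: a_k = -3, -9/2, 27/8, -81/16, 1215/128, -5103/256, 45927/1024, …
g: a_k = 0, -3, 0, 1/2, 0, -1/40, 0, …
Weyl lclm of L_f,L_g ⇒ L₀ (ord ≤ 3).
L = (-93 - 72·x - 108·x^2) + (-10 + 18·x + 216·x^2 + 216·x^3)·Dx + (-93 - 72·x - 108·x^2)·Dx^2 + (-10 + 18·x + 216·x^2 + 216·x^3)·Dx^3  (order 3).
h: a_k = -3, -15/2, 27/8, -73/16, 1215/128, -25547/1280, 45927/1024, …
ICs: h(0) = -3, h′(0) = -15/2, h′′(0) = 27/4.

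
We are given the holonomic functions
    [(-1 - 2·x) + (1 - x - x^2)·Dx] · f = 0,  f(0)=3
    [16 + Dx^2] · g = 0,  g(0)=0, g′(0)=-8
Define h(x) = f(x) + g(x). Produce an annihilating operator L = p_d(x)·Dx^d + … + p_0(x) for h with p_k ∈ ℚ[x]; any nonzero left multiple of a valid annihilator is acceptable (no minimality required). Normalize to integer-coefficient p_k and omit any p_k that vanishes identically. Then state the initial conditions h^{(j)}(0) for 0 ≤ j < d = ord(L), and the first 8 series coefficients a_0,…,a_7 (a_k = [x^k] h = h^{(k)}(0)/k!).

L = (272 + 384·x - 352·x^2 + 192·x^3 + 640·x^4 + 256·x^5) + (-160 + 368·x + 32·x^2 - 544·x^3 + 48·x^4 + 384·x^5 + 128·x^6)·Dx + (17 + 24·x - 22·x^2 + 12·x^3 + 40·x^4 + 16·x^5)·Dx^2 + (-10 + 23·x + 2·x^2 - 34·x^3 + 3·x^4 + 24·x^5 + 8·x^6)·Dx^3  (order 3).
h: a_k = 3, -5, 6, 91/3, 15, 104/15, 39, 21893/315, …
ICs: h(0) = 3, h′(0) = -5, h′′(0) = 12.

f: a_k = 3, 3, 6, 9, 15, 24, 39, 63, …
g: a_k = 0, -8, 0, 64/3, 0, -256/15, 0, 2048/315, …
Weyl lclm of L_f,L_g ⇒ L₀ (ord ≤ 3).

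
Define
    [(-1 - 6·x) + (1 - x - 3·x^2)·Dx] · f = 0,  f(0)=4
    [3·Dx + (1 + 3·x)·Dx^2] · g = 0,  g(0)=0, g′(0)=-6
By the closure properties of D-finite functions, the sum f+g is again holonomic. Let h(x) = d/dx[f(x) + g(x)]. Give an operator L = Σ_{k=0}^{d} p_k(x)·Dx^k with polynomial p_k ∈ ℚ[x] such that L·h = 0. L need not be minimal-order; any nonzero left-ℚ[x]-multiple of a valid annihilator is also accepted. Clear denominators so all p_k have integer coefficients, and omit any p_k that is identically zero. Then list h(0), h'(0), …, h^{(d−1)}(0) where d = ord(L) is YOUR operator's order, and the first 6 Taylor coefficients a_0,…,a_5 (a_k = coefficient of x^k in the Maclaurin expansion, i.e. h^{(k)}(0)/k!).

f: a_k = 4, 4, 16, 28, 76, 160, …
g: a_k = 0, -6, 9, -18, 81/2, -486/5, …
Weyl lclm of L_f,L_g ⇒ L₀ (ord ≤ 3).
Differentiate: ansatz ord ≤ ord L₀ ⇒ L.
L = (270 + 1422·x + 3780·x^2 + 2916·x^3 + 2916·x^4) + (24 + 468·x + 2736·x^2 + 5616·x^3 + 5994·x^4 + 4860·x^5)·Dx + (-11 - 79·x - 129·x^2 + 171·x^3 + 783·x^4 + 1377·x^5 + 972·x^6)·Dx^2  (order 2).
h: a_k = -2, 50, 30, 466, 314, 3786, …
ICs: h(0) = -2, h′(0) = 50.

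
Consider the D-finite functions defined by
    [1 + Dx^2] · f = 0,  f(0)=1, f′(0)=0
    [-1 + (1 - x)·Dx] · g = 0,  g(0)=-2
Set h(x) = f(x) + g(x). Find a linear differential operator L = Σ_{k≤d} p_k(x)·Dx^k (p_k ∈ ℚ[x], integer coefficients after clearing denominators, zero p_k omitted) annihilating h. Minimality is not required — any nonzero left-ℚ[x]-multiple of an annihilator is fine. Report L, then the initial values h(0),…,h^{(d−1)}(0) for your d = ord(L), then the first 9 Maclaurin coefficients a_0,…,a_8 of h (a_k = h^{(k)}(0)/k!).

f: a_k = 1, 0, -1/2, 0, 1/24, 0, -1/720, 0, 1/40320, …
g: a_k = -2, -2, -2, -2, -2, -2, -2, -2, -2, …
Sum ⇒ L₀ = lclm(L_f,L_g) in ℚ(x)⟨Dx⟩.
L = (-7 + 2·x - x^2) + (3 - 5·x + 3·x^2 - x^3)·Dx + (-7 + 2·x - x^2)·Dx^2 + (3 - 5·x + 3·x^2 - x^3)·Dx^3  (order 3).
h: a_k = -1, -2, -5/2, -2, -47/24, -2, -1441/720, -2, -80639/40320, …
ICs: h(0) = -1, h′(0) = -2, h′′(0) = -5.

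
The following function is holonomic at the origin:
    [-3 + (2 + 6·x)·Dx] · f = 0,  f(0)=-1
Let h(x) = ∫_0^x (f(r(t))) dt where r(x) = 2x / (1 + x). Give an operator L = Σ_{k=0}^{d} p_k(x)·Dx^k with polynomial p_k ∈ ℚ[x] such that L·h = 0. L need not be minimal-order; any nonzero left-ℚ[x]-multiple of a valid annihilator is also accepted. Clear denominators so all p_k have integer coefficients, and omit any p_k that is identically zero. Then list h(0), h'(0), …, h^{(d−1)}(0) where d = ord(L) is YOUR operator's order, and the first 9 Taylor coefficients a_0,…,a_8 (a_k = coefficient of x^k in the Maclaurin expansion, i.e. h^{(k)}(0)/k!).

f: a_k = -1, -3/2, 9/8, -27/16, 405/128, -1701/256, 15309/1024, -72171/2048, 2814669/32768, …
Substitute x→r, Dx→(1/r')Dx; clear ⇒ L₀.
Integrate: L := L₀·Dx.
L = -3·Dx + (1 + 8·x + 7·x^2)·Dx^2  (order 2).
h: a_k = 0, -1, -3/2, 5/2, -51/8, 861/40, -1379/16, 6141/16, -234975/128, …
ICs: h(0) = 0, h′(0) = -1.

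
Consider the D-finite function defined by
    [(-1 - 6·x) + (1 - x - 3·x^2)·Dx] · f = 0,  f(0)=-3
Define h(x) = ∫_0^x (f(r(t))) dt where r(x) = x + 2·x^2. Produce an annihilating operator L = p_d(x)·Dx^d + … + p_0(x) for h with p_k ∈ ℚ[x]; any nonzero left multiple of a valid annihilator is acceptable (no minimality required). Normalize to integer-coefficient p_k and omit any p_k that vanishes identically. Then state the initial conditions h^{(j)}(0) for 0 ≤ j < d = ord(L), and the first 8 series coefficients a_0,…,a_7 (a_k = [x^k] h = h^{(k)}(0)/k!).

L = (1 + 10·x + 36·x^2 + 48·x^3)·Dx + (-1 + x + 5·x^2 + 12·x^3 + 12·x^4)·Dx^2  (order 2).
h: a_k = 0, -3, -3/2, -6, -69/4, -231/5, -138, -3027/7, …
ICs: h(0) = 0, h′(0) = -3.

f: a_k = -3, -3, -12, -21, -57, -120, -291, -651, …
L₀ from L_f via x↦r, Dx↦r'^{-1}Dx.
h=∫₀ˣh₀: take L = L₀·Dx.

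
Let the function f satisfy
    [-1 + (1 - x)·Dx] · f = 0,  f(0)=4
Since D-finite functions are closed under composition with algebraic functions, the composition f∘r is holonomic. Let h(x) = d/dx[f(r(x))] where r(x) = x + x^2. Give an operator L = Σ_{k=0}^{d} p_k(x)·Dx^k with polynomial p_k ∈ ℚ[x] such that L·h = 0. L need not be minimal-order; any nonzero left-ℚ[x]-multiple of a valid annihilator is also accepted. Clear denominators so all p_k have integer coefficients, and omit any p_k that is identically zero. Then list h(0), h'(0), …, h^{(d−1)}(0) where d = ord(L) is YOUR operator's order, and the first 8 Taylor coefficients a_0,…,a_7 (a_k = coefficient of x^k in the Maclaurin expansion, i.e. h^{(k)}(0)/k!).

L = (4 + 6·x + 6·x^2) + (-1 - x + 3·x^2 + 2·x^3)·Dx  (order 1).
h: a_k = 4, 16, 36, 80, 160, 312, 588, 1088, …
ICs: h(0) = 4.

f: a_k = 4, 4, 4, 4, 4, 4, 4, 4, …
L₀ from L_f via x↦r, Dx↦r'^{-1}Dx.
h=h₀': d/dx-closure on L₀ ⇒ L.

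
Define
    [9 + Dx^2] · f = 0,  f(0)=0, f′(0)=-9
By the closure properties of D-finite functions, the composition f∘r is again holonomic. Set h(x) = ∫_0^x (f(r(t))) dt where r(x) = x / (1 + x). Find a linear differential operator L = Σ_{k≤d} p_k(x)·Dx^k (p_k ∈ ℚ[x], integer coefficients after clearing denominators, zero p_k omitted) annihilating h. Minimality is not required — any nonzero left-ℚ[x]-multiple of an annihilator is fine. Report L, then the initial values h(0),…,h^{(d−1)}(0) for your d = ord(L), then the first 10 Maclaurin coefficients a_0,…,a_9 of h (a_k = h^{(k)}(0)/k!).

f: a_k = 0, -9, 0, 27/2, 0, -243/40, 0, 729/560, 0, -729/4480, …
f∘r: x↦r, Dx↦Dx/r' in L_f ⇒ L₀.
h=∫₀ˣh₀: take L = L₀·Dx.
L = 9·Dx + (2 + 6·x + 6·x^2 + 2·x^3)·Dx^2 + (1 + 4·x + 6·x^2 + 4·x^3 + x^4)·Dx^3  (order 3).
h: a_k = 0, 0, -9/2, 3, 9/8, -63/10, 879/80, -765/56, 58059/4480, -631/80, …
ICs: h(0) = 0, h′(0) = 0, h′′(0) = -9.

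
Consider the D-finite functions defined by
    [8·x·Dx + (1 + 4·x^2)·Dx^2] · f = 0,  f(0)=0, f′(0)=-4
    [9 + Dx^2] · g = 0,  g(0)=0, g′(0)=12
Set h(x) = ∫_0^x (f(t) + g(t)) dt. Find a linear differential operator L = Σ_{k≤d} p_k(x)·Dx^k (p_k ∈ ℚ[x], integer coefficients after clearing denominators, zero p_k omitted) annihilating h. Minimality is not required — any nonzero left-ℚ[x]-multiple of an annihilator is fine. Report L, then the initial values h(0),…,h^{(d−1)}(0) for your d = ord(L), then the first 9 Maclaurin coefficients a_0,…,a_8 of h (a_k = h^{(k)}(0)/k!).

f: a_k = 0, -4, 0, 16/3, 0, -64/5, 0, 256/7, 0, …
g: a_k = 0, 12, 0, -18, 0, 81/10, 0, -243/140, 0, …
f+g: L₀ = lclm(L_f,L_g), ord ≤ 2+2.
h=∫h₀ ⇒ L = L₀·Dx.
L = (-2808·x + 19008·x^3 + 10368·x^5)·Dx^2 + (9 + 1548·x^2 + 7344·x^4 + 5184·x^6)·Dx^3 + (-312·x + 2112·x^3 + 1152·x^5)·Dx^4 + (1 + 172·x^2 + 816·x^4 + 576·x^6)·Dx^5  (order 5).
h: a_k = 0, 0, 4, 0, -19/6, 0, -47/60, 0, 4877/1120, …
ICs: h(0) = 0, h′(0) = 0, h′′(0) = 8, h′′′(0) = 0, h′′′′(0) = -76.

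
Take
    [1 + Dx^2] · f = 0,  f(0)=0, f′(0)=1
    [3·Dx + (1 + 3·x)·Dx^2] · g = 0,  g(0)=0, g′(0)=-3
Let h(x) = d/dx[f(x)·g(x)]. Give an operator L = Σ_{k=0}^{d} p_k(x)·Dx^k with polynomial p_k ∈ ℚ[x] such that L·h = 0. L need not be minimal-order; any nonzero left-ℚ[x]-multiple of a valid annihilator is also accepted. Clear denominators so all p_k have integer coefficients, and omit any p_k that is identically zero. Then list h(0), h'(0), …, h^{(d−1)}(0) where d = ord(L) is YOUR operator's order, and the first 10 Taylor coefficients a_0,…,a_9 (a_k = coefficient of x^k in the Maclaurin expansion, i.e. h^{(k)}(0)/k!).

f: a_k = 0, 1, 0, -1/6, 0, 1/120, 0, -1/5040, 0, 1/362880, …
g: a_k = 0, -3, 9/2, -9, 81/4, -243/5, 243/2, -2187/7, 6561/8, -2187, …
L₀ := L_f ⊗_s L_g (sym. prod.), ord ≤ 4.
h=h₀': d/dx-closure on L₀ ⇒ L.
L = (-8897 - 1764·x - 7722·x^2 - 14364·x^3 - 7533·x^4 + 5832·x^5 + 2916·x^6) + (-3432 - 13248·x - 12420·x^2 - 8100·x^3 + 9720·x^4 + 5832·x^5)·Dx + (-9100 - 3204·x - 11070·x^2 - 17064·x^3 - 6318·x^4 + 11664·x^5 + 5832·x^6)·Dx^2 + (-3432 - 13248·x - 12420·x^2 - 8100·x^3 + 9720·x^4 + 5832·x^5)·Dx^3 + (-203 - 1440·x - 3348·x^2 - 2700·x^3 + 1215·x^4 + 5832·x^5 + 2916·x^6)·Dx^4  (order 4).
h: a_k = 0, -6, 27/2, -34, 195/2, -1131/4, 66171/80, -511397/210, 504027/70, -184492667/8640, …
ICs: h(0) = 0, h′(0) = -6, h′′(0) = 27, h′′′(0) = -204.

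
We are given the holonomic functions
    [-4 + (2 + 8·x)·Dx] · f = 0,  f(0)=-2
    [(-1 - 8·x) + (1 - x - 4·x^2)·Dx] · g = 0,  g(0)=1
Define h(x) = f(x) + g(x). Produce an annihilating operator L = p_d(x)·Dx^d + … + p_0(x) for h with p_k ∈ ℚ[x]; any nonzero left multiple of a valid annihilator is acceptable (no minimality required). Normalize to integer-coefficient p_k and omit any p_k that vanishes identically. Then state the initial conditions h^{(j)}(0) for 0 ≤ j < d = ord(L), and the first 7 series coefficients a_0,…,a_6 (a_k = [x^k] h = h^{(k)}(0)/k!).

L = (24 + 156·x + 336·x^2 + 640·x^3) + (-14 - 96·x - 420·x^2 - 1184·x^3 - 1600·x^4)·Dx + (-1 + 11·x + 90·x^2 + 24·x^3 - 544·x^4 - 640·x^5)·Dx^2  (order 2).
h: a_k = -1, -3, 9, 1, 49, 9, 349, …
ICs: h(0) = -1, h′(0) = -3.

f: a_k = -2, -4, 4, -8, 20, -56, 168, …
g: a_k = 1, 1, 5, 9, 29, 65, 181, …
L₀ := lclm(L_f,L_g); ord L₀ ≤ 1+1.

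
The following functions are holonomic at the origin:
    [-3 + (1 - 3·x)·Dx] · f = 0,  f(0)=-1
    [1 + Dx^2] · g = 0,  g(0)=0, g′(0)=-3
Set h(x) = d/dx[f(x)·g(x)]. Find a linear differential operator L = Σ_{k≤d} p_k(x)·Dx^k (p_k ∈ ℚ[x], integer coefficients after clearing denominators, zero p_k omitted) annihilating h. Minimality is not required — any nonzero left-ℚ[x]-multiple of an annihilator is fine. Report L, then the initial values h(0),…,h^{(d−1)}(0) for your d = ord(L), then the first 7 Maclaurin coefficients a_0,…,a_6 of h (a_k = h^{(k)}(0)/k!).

f: a_k = -1, -3, -9, -27, -81, -243, -729, …
g: a_k = 0, -3, 0, 1/2, 0, -1/40, 0, …
L₀ := L_f ⊗_s L_g (sym. prod.), ord ≤ 2.
h=h₀': d/dx-closure on L₀ ⇒ L.
L = (-17 - 6·x + 9·x^2) + (-6 + 18·x)·Dx + (1 - 6·x + 9·x^2)·Dx^2  (order 2).
h: a_k = 3, 18, 159/2, 318, 9541/8, 85869/20, 3606497/240, …
ICs: h(0) = 3, h′(0) = 18.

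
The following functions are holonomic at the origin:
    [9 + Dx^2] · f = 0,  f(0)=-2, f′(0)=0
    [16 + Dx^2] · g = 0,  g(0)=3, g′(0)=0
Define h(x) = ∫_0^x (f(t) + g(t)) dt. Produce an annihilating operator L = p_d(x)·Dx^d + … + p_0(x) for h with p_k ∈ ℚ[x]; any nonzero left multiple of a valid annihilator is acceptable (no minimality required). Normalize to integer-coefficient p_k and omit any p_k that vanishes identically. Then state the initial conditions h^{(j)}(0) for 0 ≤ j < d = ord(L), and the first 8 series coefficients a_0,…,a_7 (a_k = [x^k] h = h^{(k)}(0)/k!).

f: a_k = -2, 0, 9, 0, -27/4, 0, 81/40, 0, …
g: a_k = 3, 0, -24, 0, 32, 0, -256/15, 0, …
f+g: L₀ = lclm(L_f,L_g), ord ≤ 2+2.
∫: right-multiply L₀ by Dx.
L = 144·Dx + 25·Dx^3 + Dx^5  (order 5).
h: a_k = 0, 1, 0, -5, 0, 101/20, 0, -361/168, …
ICs: h(0) = 0, h′(0) = 1, h′′(0) = 0, h′′′(0) = -30, h′′′′(0) = 0.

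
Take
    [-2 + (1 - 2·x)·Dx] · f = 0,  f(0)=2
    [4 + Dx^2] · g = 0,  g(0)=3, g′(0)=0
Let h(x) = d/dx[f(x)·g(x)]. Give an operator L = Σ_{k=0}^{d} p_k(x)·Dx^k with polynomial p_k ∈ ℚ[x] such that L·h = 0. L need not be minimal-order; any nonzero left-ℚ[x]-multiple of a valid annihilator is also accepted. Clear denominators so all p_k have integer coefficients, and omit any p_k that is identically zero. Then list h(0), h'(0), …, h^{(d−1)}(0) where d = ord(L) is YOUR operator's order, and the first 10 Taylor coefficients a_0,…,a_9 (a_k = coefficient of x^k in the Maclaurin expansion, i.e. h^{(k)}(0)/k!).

L = (-4 - 16·x + 16·x^2) + (-4 + 8·x)·Dx + (1 - 4·x + 4·x^2)·Dx^2  (order 2).
h: a_k = 12, 24, 72, 208, 520, 6224/5, 43568/15, 139424/21, 104568/7, 31370384/945, …
ICs: h(0) = 12, h′(0) = 24.

f: a_k = 2, 4, 8, 16, 32, 64, 128, 256, 512, 1024, …
g: a_k = 3, 0, -6, 0, 2, 0, -4/15, 0, 2/105, 0, …
Sym-product of L_f,L_g gives L₀ (≤ ord 2).
Differentiate: ansatz ord ≤ ord L₀ ⇒ L.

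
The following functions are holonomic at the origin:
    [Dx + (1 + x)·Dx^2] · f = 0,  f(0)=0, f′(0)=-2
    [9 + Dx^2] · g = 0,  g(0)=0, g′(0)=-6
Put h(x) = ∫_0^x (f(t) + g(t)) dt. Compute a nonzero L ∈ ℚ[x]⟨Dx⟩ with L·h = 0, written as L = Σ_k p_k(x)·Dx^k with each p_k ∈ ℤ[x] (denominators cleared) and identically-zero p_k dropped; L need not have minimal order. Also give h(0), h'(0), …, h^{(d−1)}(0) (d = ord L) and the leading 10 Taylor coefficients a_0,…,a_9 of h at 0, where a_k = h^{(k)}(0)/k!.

f: a_k = 0, -2, 1, -2/3, 1/2, -2/5, 1/3, -2/7, 1/4, -2/9, …
g: a_k = 0, -6, 0, 9, 0, -81/20, 0, 243/280, 0, -243/2240, …
f+g: L₀ = lclm(L_f,L_g), ord ≤ 2+2.
h=∫h₀ ⇒ L = L₀·Dx.
L = (135 + 162·x + 81·x^2)·Dx^2 + (99 + 261·x + 243·x^2 + 81·x^3)·Dx^3 + (15 + 18·x + 9·x^2)·Dx^4 + (11 + 29·x + 27·x^2 + 9·x^3)·Dx^5  (order 5).
h: a_k = 0, 0, -4, 1/3, 25/12, 1/10, -89/120, 1/21, 163/2240, 1/36, …
ICs: h(0) = 0, h′(0) = 0, h′′(0) = -8, h′′′(0) = 2, h′′′′(0) = 50.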